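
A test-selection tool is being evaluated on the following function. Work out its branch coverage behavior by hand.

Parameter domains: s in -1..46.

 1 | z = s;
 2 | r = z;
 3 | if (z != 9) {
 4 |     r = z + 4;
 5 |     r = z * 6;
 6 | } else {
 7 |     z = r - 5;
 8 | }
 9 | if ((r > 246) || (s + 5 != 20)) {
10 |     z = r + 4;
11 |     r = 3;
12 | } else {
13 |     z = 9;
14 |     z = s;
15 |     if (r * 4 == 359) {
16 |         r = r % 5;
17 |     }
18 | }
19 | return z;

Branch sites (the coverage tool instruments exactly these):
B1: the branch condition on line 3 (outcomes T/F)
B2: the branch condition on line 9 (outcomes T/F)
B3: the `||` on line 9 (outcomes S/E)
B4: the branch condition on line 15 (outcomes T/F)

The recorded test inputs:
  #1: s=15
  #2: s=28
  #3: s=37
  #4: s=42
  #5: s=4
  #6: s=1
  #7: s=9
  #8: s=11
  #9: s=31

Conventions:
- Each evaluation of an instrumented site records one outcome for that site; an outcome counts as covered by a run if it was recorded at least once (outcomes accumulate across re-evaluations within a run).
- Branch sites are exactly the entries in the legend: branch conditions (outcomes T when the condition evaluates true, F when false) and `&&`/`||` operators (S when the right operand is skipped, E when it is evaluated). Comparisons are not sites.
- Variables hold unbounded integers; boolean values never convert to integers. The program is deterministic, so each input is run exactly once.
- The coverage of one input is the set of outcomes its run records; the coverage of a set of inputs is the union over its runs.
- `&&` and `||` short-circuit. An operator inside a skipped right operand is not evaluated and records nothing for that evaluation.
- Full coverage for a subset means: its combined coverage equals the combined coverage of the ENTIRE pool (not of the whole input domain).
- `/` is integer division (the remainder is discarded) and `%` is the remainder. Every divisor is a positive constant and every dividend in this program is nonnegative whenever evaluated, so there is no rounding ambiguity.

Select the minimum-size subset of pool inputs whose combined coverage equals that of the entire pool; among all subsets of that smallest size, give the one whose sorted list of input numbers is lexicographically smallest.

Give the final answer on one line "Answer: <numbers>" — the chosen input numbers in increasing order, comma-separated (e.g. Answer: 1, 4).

#1 (s=15) -> B1->T, B3->E, B2->F, B4->F; covered: B1=T, B2=F, B3=E, B4=F
#2 (s=28) -> B1->T, B3->E, B2->T; covered: B1=T, B2=T, B3=E
#3 (s=37) -> B1->T, B3->E, B2->T; covered: B1=T, B2=T, B3=E
#4 (s=42) -> B1->T, B3->S, B2->T; covered: B1=T, B2=T, B3=S
#5 (s=4) -> B1->T, B3->E, B2->T; covered: B1=T, B2=T, B3=E
#6 (s=1) -> B1->T, B3->E, B2->T; covered: B1=T, B2=T, B3=E
#7 (s=9) -> B1->F, B3->E, B2->T; covered: B1=F, B2=T, B3=E
#8 (s=11) -> B1->T, B3->E, B2->T; covered: B1=T, B2=T, B3=E
#9 (s=31) -> B1->T, B3->E, B2->T; covered: B1=T, B2=T, B3=E
pool-wide coverage (7 outcomes): B1=T, B1=F, B2=T, B2=F, B3=S, B3=E, B4=F
every size-1 subset falls short of the 7 outcomes (best: 4/7)
every size-2 subset falls short of the 7 outcomes (best: 6/7)
size 3: inputs {1, 4, 7} cover all 7 outcomes, and no lexicographically smaller subset of this size does

Answer: 1, 4, 7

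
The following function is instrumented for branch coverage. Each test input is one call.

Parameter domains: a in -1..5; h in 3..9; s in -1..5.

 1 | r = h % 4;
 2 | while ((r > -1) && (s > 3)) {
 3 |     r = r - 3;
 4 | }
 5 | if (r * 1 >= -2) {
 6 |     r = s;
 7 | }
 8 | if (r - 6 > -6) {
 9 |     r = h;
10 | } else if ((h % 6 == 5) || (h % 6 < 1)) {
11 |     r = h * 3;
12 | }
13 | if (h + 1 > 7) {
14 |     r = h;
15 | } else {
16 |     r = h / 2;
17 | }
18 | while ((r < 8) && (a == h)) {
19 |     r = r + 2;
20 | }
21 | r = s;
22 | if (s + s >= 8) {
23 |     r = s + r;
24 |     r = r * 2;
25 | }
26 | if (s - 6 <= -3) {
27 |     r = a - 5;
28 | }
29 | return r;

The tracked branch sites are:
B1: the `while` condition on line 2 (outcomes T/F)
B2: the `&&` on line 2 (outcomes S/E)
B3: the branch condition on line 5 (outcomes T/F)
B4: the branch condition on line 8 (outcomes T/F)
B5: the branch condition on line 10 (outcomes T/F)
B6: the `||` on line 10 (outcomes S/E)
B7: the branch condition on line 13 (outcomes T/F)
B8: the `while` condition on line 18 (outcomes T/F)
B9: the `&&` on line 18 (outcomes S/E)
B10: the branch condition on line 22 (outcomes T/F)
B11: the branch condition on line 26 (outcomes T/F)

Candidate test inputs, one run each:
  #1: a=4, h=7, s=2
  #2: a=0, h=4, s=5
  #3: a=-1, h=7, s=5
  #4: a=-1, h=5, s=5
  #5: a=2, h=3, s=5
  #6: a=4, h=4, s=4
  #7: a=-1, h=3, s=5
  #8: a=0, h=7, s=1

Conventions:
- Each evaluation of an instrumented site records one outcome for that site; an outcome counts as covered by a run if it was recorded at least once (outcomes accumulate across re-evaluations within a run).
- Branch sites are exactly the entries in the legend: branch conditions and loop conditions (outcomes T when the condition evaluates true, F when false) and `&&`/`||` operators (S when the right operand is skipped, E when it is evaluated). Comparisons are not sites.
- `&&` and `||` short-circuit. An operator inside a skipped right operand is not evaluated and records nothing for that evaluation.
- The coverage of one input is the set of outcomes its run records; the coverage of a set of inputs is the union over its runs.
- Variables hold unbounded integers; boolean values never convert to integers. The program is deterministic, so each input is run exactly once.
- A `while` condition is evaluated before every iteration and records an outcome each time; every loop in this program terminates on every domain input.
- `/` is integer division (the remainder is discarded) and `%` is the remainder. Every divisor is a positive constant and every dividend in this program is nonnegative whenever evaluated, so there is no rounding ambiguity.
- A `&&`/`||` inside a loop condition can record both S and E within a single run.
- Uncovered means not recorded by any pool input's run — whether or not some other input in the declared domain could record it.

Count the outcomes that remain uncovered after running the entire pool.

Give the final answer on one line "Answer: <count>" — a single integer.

run #1 (a=4, h=7, s=2) runs B2->E, B1->F, B3->T, B4->T, B7->T, B9->E, B8->F, B10->F, B11->T; records B1=F, B2=E, B3=T, B4=T, B7=T, B8=F, B9=E, B10=F, B11=T
run #2 (a=0, h=4, s=5) runs B2->E, B1->T, B2->S, B1->F, B3->F, B4->F, B6->E, B5->F, B7->F, B9->E, B8->F, B10->T, B11->F; records B1=T, B1=F, B2=S, B2=E, B3=F, B4=F, B5=F, B6=E, B7=F, B8=F, B9=E, B10=T, B11=F
run #3 (a=-1, h=7, s=5) runs B2->E, B1->T, B2->E, B1->T, B2->S, B1->F, B3->F, B4->F, B6->E, B5->F, B7->T, B9->E, B8->F, B10->T, ...; records B1=T, B1=F, B2=S, B2=E, B3=F, B4=F, B5=F, B6=E, B7=T, B8=F, B9=E, B10=T, B11=F
run #4 (a=-1, h=5, s=5) runs B2->E, B1->T, B2->S, B1->F, B3->T, B4->T, B7->F, B9->E, B8->F, B10->T, B11->F; records B1=T, B1=F, B2=S, B2=E, B3=T, B4=T, B7=F, B8=F, B9=E, B10=T, B11=F
run #5 (a=2, h=3, s=5) runs B2->E, B1->T, B2->E, B1->T, B2->S, B1->F, B3->F, B4->F, B6->E, B5->F, B7->F, B9->E, B8->F, B10->T, ...; records B1=T, B1=F, B2=S, B2=E, B3=F, B4=F, B5=F, B6=E, B7=F, B8=F, B9=E, B10=T, B11=F
run #6 (a=4, h=4, s=4) runs B2->E, B1->T, B2->S, B1->F, B3->F, B4->F, B6->E, B5->F, B7->F, B9->E, B8->T, B9->E, B8->T, B9->E, ...; records B1=T, B1=F, B2=S, B2=E, B3=F, B4=F, B5=F, B6=E, B7=F, B8=T, B8=F, B9=S, B9=E, B10=T, B11=F
run #7 (a=-1, h=3, s=5) runs B2->E, B1->T, B2->E, B1->T, B2->S, B1->F, B3->F, B4->F, B6->E, B5->F, B7->F, B9->E, B8->F, B10->T, ...; records B1=T, B1=F, B2=S, B2=E, B3=F, B4=F, B5=F, B6=E, B7=F, B8=F, B9=E, B10=T, B11=F
run #8 (a=0, h=7, s=1) runs B2->E, B1->F, B3->T, B4->T, B7->T, B9->E, B8->F, B10->F, B11->T; records B1=F, B2=E, B3=T, B4=T, B7=T, B8=F, B9=E, B10=F, B11=T
union over the pool: B1=T, B1=F, B2=S, B2=E, B3=T, B3=F, B4=T, B4=F, B5=F, B6=E, B7=T, B7=F, B8=T, B8=F, B9=S, B9=E, B10=T, B10=F, B11=T, B11=F
uncovered (2 of 22): B5=T, B6=S

Answer: 2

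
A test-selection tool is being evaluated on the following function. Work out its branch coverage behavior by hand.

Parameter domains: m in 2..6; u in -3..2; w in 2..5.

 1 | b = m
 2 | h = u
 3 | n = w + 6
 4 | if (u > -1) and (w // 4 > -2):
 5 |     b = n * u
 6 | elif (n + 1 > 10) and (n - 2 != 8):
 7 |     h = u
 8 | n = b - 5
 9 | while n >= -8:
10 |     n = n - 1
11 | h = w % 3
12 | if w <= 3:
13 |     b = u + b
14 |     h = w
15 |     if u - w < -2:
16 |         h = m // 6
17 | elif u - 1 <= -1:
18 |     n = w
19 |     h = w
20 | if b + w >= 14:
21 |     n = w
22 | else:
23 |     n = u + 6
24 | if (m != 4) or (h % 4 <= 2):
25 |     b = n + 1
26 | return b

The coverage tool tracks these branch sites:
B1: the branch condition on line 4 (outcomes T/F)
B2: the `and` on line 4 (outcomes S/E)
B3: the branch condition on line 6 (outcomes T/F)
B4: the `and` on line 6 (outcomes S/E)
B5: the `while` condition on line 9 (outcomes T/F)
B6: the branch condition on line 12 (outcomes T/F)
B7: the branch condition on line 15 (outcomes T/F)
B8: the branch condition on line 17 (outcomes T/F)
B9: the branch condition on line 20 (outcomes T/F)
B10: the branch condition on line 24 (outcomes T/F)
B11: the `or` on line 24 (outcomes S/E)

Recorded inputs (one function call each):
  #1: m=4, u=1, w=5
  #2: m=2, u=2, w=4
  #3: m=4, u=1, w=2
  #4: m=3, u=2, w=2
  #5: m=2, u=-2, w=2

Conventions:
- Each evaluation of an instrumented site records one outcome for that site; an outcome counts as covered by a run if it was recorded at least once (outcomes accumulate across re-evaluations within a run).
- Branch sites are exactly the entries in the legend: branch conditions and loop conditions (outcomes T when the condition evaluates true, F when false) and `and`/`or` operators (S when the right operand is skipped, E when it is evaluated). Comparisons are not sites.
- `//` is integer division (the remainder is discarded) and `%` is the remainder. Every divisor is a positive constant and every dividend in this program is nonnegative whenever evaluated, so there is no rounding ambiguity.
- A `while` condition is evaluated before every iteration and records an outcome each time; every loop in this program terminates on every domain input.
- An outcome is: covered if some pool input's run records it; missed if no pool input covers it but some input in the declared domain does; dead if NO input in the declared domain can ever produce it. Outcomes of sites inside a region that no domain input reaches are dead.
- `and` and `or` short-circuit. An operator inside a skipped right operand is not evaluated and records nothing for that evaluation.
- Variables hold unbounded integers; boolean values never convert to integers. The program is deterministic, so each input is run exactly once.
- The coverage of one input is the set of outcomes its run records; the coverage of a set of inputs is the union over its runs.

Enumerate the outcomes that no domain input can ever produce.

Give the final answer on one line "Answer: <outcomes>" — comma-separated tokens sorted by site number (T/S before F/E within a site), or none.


sweeping the full domain (120 inputs) for each outcome:
  reachable outcomes have witnesses, e.g. B1=T (e.g. m=2, u=0, w=2), B1=F (e.g. m=2, u=-3, w=2), B2=S (e.g. m=2, u=-3, w=2), B2=E (e.g. m=2, u=0, w=2)
Answer: none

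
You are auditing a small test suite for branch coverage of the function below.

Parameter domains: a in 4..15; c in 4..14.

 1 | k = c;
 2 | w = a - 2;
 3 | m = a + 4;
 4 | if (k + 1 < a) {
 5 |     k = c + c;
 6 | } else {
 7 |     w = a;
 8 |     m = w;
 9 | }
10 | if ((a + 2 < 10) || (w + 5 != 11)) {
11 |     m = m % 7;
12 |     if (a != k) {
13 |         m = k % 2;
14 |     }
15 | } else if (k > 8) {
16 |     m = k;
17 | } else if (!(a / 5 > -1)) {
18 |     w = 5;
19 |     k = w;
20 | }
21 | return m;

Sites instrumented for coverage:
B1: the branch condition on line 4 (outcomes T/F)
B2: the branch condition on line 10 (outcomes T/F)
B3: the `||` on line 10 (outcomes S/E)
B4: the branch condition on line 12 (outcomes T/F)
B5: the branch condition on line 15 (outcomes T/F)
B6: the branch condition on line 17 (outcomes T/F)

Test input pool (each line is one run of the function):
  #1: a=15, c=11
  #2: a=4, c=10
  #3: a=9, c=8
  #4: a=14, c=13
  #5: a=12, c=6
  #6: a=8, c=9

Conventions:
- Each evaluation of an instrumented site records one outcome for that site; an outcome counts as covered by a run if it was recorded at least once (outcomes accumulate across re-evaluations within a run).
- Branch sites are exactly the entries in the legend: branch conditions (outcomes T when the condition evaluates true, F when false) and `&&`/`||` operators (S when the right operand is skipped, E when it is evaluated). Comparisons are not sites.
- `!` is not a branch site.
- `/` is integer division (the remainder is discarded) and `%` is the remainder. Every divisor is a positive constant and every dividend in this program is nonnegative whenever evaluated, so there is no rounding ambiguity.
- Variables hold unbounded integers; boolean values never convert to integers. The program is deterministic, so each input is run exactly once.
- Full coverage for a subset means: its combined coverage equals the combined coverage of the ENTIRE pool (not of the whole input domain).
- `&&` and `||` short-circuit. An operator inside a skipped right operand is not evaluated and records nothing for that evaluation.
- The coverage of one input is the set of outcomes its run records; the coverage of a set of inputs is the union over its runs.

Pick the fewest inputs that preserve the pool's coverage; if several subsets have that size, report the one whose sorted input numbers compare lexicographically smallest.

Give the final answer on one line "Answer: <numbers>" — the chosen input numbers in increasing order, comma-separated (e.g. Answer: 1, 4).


test 1 (a=15, c=11) fires B1->T, B3->E, B2->T, B4->T; hits B1=T, B2=T, B3=E, B4=T
test 2 (a=4, c=10) fires B1->F, B3->S, B2->T, B4->T; hits B1=F, B2=T, B3=S, B4=T
test 3 (a=9, c=8) fires B1->F, B3->E, B2->T, B4->T; hits B1=F, B2=T, B3=E, B4=T
test 4 (a=14, c=13) fires B1->F, B3->E, B2->T, B4->T; hits B1=F, B2=T, B3=E, B4=T
test 5 (a=12, c=6) fires B1->T, B3->E, B2->T, B4->F; hits B1=T, B2=T, B3=E, B4=F
test 6 (a=8, c=9) fires B1->F, B3->E, B2->T, B4->T; hits B1=F, B2=T, B3=E, B4=T
the full pool covers 7 outcomes: B1=T, B1=F, B2=T, B3=S, B3=E, B4=T, B4=F
no size-1 subset reaches all 7 outcomes (best union: 4/7)
at size 2, {2, 5} reaches all 7 outcomes; every lexicographically earlier size-2 subset fails
Answer: 2, 5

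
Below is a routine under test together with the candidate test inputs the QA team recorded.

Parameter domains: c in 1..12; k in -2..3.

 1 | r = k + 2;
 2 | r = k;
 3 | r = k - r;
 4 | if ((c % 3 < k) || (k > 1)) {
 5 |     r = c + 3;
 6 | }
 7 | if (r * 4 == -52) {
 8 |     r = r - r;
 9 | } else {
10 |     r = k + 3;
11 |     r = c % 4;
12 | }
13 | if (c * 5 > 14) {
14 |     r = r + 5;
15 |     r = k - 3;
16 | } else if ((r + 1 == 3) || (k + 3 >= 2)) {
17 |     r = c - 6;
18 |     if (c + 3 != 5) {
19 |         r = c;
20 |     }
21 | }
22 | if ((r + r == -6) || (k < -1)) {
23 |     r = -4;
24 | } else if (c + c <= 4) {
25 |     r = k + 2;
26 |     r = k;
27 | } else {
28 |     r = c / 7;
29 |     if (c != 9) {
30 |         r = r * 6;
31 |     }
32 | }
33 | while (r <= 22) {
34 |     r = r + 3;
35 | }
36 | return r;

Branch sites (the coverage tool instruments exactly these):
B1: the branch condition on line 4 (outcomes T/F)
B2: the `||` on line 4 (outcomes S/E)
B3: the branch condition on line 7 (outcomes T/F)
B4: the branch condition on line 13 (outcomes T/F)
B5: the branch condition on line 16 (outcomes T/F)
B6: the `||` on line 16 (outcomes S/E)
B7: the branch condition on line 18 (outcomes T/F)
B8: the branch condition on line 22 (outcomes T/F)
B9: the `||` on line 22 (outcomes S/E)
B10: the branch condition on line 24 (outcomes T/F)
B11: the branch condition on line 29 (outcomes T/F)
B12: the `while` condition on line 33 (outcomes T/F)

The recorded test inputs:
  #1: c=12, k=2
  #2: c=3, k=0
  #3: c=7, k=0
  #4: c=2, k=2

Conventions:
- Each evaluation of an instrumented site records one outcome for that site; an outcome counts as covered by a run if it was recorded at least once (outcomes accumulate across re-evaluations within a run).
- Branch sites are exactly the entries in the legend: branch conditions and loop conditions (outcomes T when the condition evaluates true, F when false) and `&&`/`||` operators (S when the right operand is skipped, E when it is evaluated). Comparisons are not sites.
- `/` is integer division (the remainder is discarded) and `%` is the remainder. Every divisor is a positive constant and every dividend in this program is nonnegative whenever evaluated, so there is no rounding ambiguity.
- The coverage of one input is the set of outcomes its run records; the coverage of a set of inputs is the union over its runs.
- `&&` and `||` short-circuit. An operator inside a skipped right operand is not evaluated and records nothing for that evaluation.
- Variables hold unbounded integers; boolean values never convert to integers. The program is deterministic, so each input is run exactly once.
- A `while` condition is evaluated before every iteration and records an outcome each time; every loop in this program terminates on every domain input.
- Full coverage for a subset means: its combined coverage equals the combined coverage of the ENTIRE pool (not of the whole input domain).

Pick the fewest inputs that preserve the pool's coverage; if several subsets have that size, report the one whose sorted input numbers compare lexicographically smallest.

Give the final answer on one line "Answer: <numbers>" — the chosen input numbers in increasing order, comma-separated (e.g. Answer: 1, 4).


test 1 (c=12, k=2) hits B1=T, B2=S, B3=F, B4=T, B8=F, B9=E, B10=F, B11=T, B12=T, B12=F
test 2 (c=3, k=0) hits B1=F, B2=E, B3=F, B4=T, B8=T, B9=S, B12=T, B12=F
test 3 (c=7, k=0) hits B1=F, B2=E, B3=F, B4=T, B8=T, B9=S, B12=T, B12=F
test 4 (c=2, k=2) hits B1=T, B2=E, B3=F, B4=F, B5=T, B6=S, B7=F, B8=F, B9=E, B10=T, B12=T, B12=F
union over all inputs: B1=T, B1=F, B2=S, B2=E, B3=F, B4=T, B4=F, B5=T, B6=S, B7=F, B8=T, B8=F, B9=S, B9=E, B10=T, B10=F, B11=T, B12=T, B12=F (19 outcomes)
no size-1 subset reaches all 19 outcomes (best union: 12/19)
no size-2 subset reaches all 19 outcomes (best union: 16/19)
inputs {1, 2, 4} (size 3) cover everything; no size-3 subset with a lexicographically smaller index list covers all 19
Answer: 1, 2, 4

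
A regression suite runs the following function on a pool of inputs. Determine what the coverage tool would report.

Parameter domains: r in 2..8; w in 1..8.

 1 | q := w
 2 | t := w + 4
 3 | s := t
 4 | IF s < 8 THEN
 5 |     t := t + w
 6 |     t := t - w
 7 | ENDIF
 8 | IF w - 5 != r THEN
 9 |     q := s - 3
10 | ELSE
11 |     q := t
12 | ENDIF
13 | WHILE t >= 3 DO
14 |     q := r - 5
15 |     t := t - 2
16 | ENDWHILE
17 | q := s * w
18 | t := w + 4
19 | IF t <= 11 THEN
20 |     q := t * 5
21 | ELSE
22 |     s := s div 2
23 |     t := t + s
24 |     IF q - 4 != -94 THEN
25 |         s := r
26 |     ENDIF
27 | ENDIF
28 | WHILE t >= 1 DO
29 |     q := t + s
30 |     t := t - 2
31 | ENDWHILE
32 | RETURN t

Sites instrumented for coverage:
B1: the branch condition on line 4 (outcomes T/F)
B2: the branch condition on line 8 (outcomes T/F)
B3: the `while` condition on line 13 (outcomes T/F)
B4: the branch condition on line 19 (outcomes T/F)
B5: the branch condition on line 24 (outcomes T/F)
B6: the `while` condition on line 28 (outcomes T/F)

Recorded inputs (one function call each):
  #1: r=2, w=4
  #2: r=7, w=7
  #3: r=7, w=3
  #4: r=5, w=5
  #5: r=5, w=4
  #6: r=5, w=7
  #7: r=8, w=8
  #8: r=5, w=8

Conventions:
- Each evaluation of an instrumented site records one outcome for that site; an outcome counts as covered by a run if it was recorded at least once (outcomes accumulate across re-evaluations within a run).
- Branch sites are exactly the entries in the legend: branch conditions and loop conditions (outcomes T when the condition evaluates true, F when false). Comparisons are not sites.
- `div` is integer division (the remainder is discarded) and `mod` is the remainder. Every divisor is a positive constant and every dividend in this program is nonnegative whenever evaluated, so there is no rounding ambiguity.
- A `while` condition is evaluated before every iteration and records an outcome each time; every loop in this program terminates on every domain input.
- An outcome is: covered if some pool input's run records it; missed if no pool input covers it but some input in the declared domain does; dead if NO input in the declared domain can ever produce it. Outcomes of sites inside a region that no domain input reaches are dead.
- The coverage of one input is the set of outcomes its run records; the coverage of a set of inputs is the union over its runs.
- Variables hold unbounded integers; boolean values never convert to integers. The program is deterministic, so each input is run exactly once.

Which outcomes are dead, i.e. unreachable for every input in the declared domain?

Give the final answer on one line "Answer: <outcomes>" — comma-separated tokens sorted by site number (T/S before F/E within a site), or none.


running all 56 domain inputs and tallying outcomes:
  B5=F: no domain input ever produces it -> dead
  reachable outcomes have witnesses, e.g. B1=T (e.g. r=2, w=1), B1=F (e.g. r=2, w=4), B2=T (e.g. r=2, w=1), B2=F (e.g. r=2, w=7)
Answer: B5=F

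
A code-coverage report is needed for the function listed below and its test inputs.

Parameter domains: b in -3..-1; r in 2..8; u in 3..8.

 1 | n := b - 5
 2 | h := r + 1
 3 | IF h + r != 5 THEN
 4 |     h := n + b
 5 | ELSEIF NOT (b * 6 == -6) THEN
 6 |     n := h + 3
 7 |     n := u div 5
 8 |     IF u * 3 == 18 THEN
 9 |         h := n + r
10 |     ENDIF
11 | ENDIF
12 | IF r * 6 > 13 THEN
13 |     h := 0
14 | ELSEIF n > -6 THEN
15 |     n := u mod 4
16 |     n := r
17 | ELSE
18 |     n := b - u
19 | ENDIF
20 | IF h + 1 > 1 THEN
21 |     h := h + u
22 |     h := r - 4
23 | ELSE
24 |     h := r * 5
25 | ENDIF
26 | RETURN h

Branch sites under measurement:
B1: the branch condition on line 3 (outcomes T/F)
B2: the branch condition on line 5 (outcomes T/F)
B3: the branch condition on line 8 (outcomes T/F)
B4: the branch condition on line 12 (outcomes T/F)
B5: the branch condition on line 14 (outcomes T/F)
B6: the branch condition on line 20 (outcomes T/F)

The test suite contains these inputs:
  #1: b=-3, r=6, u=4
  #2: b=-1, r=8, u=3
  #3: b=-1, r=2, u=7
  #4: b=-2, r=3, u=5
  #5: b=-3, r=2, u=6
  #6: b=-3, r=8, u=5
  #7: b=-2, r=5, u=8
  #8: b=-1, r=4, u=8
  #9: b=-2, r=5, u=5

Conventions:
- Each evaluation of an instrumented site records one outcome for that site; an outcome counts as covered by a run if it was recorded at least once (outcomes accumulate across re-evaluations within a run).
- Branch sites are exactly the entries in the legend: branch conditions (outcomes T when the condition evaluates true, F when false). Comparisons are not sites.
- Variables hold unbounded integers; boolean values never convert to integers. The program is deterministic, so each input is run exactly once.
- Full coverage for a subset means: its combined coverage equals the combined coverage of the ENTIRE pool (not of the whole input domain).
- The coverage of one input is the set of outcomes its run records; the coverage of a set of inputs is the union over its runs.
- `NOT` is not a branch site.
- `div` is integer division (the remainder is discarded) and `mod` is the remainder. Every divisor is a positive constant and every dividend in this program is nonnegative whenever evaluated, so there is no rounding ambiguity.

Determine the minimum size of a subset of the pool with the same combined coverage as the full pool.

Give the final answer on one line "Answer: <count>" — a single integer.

input #1, b=-3, r=6, u=4: outcomes B1=T, B4=T, B6=F
input #2, b=-1, r=8, u=3: outcomes B1=T, B4=T, B6=F
input #3, b=-1, r=2, u=7: outcomes B1=F, B2=F, B4=F, B5=F, B6=T
input #4, b=-2, r=3, u=5: outcomes B1=T, B4=T, B6=F
input #5, b=-3, r=2, u=6: outcomes B1=F, B2=T, B3=T, B4=F, B5=T, B6=T
input #6, b=-3, r=8, u=5: outcomes B1=T, B4=T, B6=F
input #7, b=-2, r=5, u=8: outcomes B1=T, B4=T, B6=F
input #8, b=-1, r=4, u=8: outcomes B1=T, B4=T, B6=F
input #9, b=-2, r=5, u=5: outcomes B1=T, B4=T, B6=F
pool-wide coverage (11 outcomes): B1=T, B1=F, B2=T, B2=F, B3=T, B4=T, B4=F, B5=T, B5=F, B6=T, B6=F
checked all size-1 subsets: none covers 11 outcomes (max 6/11)
checked all size-2 subsets: none covers 11 outcomes (max 9/11)
inputs {1, 3, 5} (size 3) cover everything; no size-3 subset with a lexicographically smaller index list covers all 11

Answer: 3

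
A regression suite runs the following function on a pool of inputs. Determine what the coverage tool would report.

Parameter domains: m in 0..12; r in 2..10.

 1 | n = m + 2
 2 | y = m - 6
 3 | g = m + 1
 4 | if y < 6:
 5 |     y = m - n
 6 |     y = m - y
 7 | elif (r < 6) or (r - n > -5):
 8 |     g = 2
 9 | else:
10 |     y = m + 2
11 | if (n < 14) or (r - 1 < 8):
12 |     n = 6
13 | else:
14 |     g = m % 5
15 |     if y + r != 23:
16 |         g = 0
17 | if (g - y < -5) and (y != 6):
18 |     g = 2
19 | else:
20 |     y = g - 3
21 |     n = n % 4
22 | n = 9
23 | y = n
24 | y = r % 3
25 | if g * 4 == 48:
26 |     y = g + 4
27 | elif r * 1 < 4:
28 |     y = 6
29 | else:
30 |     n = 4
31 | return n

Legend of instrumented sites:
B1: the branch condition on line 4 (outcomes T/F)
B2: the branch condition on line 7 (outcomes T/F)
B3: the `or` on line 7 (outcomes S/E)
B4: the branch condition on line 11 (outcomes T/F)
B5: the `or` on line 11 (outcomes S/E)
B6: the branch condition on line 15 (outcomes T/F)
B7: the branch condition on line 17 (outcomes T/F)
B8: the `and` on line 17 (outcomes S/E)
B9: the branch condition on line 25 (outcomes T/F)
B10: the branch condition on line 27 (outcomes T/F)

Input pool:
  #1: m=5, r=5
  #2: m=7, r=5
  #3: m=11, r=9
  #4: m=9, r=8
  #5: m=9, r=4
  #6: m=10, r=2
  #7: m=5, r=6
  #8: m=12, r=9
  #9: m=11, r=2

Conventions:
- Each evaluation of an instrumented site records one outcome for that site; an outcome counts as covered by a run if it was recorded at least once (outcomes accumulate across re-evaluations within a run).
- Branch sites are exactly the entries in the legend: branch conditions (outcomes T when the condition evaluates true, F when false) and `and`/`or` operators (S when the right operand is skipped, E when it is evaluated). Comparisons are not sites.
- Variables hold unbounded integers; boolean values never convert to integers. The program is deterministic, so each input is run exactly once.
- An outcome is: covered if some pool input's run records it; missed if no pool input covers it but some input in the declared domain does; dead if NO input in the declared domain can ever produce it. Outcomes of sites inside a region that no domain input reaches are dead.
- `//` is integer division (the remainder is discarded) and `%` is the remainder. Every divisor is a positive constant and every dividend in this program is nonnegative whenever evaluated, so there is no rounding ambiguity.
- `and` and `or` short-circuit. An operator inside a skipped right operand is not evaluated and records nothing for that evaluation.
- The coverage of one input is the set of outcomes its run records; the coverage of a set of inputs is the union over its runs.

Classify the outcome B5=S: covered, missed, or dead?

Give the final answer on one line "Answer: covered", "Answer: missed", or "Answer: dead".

B5=S is recorded by pool input(s) 1, 2, 3, 4, 5, 6, 7, 9 -> covered

Answer: covered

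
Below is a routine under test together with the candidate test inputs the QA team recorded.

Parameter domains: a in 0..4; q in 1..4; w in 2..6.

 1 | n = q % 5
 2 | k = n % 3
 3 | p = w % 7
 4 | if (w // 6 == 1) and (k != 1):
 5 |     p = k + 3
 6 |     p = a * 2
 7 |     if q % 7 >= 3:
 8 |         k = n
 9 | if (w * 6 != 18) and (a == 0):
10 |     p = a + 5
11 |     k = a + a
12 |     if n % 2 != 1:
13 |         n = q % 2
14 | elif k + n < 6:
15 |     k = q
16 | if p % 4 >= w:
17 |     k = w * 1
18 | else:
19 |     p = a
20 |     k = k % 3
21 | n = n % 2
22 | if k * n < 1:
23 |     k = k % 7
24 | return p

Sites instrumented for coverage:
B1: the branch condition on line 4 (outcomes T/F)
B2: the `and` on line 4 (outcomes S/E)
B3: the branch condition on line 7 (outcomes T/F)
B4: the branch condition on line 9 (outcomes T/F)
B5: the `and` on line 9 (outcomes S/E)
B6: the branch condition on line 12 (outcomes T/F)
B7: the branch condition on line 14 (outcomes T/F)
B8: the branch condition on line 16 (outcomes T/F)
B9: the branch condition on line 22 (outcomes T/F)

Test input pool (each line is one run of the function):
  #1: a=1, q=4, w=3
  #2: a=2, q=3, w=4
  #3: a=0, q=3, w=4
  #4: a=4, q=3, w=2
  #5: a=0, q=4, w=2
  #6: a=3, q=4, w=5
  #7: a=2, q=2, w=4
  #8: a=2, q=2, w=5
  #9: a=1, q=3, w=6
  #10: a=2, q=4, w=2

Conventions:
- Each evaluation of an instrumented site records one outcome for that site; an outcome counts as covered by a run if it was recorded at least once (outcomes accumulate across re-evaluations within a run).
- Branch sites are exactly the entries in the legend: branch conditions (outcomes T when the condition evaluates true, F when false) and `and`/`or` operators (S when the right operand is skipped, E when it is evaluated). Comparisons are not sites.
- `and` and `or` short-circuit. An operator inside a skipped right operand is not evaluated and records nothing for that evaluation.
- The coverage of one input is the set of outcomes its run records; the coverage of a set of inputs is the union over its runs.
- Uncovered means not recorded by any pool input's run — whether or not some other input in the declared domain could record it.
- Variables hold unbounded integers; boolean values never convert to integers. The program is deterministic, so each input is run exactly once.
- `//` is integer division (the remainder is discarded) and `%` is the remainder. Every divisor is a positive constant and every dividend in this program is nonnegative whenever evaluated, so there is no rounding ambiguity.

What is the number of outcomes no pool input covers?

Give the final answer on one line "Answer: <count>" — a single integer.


input #1, a=1, q=4, w=3: events B2->S, B1->F, B5->S, B4->F, B7->T, B8->T, B9->T; outcomes B1=F, B2=S, B4=F, B5=S, B7=T, B8=T, B9=T
input #2, a=2, q=3, w=4: events B2->S, B1->F, B5->E, B4->F, B7->T, B8->F, B9->T; outcomes B1=F, B2=S, B4=F, B5=E, B7=T, B8=F, B9=T
input #3, a=0, q=3, w=4: events B2->S, B1->F, B5->E, B4->T, B6->F, B8->F, B9->T; outcomes B1=F, B2=S, B4=T, B5=E, B6=F, B8=F, B9=T
input #4, a=4, q=3, w=2: events B2->S, B1->F, B5->E, B4->F, B7->T, B8->T, B9->F; outcomes B1=F, B2=S, B4=F, B5=E, B7=T, B8=T, B9=F
input #5, a=0, q=4, w=2: events B2->S, B1->F, B5->E, B4->T, B6->T, B8->F, B9->T; outcomes B1=F, B2=S, B4=T, B5=E, B6=T, B8=F, B9=T
input #6, a=3, q=4, w=5: events B2->S, B1->F, B5->E, B4->F, B7->T, B8->F, B9->T; outcomes B1=F, B2=S, B4=F, B5=E, B7=T, B8=F, B9=T
input #7, a=2, q=2, w=4: events B2->S, B1->F, B5->E, B4->F, B7->T, B8->F, B9->T; outcomes B1=F, B2=S, B4=F, B5=E, B7=T, B8=F, B9=T
input #8, a=2, q=2, w=5: events B2->S, B1->F, B5->E, B4->F, B7->T, B8->F, B9->T; outcomes B1=F, B2=S, B4=F, B5=E, B7=T, B8=F, B9=T
input #9, a=1, q=3, w=6: events B2->E, B1->T, B3->T, B5->E, B4->F, B7->F, B8->F, B9->T; outcomes B1=T, B2=E, B3=T, B4=F, B5=E, B7=F, B8=F, B9=T
input #10, a=2, q=4, w=2: events B2->S, B1->F, B5->E, B4->F, B7->T, B8->T, B9->T; outcomes B1=F, B2=S, B4=F, B5=E, B7=T, B8=T, B9=T
union over the pool: B1=T, B1=F, B2=S, B2=E, B3=T, B4=T, B4=F, B5=S, B5=E, B6=T, B6=F, B7=T, B7=F, B8=T, B8=F, B9=T, B9=F
uncovered (1 of 18): B3=F
Answer: 1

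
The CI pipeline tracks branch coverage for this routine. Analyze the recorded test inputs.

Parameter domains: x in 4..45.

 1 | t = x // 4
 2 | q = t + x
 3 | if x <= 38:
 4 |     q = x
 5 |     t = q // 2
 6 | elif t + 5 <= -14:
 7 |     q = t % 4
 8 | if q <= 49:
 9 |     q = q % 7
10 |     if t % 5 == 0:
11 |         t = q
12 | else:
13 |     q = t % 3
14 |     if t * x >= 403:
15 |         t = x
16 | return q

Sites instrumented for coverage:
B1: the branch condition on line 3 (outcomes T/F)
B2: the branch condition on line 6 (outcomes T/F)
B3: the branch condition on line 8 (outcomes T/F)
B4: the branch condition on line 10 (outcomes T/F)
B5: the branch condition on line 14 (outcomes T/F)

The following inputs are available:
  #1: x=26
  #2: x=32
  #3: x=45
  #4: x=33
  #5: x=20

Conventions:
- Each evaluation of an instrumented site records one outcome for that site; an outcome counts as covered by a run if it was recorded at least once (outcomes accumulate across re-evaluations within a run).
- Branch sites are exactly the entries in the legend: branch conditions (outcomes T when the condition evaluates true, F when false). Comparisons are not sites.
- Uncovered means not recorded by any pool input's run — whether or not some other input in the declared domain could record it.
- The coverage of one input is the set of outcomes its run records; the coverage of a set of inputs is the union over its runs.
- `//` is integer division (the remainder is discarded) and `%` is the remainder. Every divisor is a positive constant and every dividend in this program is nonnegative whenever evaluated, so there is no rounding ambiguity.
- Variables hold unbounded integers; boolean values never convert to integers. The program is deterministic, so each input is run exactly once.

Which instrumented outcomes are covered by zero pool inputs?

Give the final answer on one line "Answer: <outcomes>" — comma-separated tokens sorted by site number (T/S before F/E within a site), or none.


input #1, x=26: events B1->T, B3->T, B4->F; outcomes B1=T, B3=T, B4=F
input #2, x=32: events B1->T, B3->T, B4->F; outcomes B1=T, B3=T, B4=F
input #3, x=45: events B1->F, B2->F, B3->F, B5->T; outcomes B1=F, B2=F, B3=F, B5=T
input #4, x=33: events B1->T, B3->T, B4->F; outcomes B1=T, B3=T, B4=F
input #5, x=20: events B1->T, B3->T, B4->T; outcomes B1=T, B3=T, B4=T
union over the pool: B1=T, B1=F, B2=F, B3=T, B3=F, B4=T, B4=F, B5=T
uncovered (2 of 10): B2=T, B5=F
Answer: B2=T, B5=F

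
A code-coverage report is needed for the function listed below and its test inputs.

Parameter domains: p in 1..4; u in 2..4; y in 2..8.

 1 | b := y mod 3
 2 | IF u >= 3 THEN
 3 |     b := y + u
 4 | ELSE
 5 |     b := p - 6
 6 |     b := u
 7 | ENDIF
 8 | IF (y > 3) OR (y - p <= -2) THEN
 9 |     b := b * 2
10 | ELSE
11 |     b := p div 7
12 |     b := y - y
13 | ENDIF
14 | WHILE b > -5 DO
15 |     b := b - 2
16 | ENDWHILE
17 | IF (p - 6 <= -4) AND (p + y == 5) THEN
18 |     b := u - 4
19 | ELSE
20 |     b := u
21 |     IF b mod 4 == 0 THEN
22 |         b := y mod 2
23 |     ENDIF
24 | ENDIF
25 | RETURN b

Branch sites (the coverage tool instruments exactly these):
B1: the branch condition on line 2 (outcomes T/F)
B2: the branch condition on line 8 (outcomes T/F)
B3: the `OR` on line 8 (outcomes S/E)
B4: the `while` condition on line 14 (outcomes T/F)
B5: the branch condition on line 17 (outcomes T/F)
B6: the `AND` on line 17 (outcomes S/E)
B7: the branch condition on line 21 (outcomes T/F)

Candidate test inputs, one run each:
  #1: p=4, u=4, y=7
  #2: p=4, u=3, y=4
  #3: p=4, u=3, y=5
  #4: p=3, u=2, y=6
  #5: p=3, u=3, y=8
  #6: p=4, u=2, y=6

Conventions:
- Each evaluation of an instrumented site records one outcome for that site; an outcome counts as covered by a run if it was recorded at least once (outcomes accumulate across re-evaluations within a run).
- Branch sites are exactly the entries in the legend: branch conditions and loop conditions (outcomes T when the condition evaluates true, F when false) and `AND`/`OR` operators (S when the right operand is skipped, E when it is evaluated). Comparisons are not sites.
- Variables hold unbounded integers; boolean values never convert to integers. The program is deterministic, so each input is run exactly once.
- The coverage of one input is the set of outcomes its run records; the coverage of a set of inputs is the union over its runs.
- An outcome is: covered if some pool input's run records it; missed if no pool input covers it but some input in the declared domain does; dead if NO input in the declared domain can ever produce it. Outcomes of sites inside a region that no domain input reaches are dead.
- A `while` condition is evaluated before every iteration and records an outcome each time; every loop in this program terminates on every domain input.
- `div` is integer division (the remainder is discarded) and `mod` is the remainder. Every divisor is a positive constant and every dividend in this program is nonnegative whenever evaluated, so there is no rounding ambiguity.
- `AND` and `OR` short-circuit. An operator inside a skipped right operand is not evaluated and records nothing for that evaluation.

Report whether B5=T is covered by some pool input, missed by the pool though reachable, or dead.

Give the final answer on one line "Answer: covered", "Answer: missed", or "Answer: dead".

no pool input records B5=T
but domain input (p=1, u=2, y=4) does record it -> reachable, so missed

Answer: missed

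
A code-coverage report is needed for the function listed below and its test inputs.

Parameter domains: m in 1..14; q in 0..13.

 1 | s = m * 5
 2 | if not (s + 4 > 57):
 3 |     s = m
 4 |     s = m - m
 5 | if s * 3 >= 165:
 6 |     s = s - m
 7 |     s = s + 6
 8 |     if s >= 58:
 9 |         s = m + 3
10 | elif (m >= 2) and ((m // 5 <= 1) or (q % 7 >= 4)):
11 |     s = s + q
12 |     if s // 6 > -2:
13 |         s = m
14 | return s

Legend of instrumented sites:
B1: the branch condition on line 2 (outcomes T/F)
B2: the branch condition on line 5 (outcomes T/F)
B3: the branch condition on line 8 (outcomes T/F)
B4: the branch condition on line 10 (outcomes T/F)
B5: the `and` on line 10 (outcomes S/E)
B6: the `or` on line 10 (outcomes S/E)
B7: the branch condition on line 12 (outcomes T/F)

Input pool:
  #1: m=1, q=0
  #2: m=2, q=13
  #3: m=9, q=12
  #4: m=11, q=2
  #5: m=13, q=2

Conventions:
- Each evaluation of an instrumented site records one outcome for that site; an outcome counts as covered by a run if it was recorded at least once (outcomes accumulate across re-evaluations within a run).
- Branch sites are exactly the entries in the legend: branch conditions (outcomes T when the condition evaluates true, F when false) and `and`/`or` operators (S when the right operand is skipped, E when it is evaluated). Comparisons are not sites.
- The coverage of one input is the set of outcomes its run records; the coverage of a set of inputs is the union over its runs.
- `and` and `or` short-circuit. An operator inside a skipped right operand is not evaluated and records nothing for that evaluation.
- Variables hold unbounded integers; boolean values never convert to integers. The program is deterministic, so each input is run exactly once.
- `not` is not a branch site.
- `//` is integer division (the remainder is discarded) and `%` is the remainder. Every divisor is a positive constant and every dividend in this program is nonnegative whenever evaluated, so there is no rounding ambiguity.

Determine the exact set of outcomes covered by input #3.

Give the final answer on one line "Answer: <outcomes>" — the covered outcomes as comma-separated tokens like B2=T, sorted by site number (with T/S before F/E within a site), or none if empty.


Simulating input #3 (m=9, q=12) step by step:
  B1->T, B2->F, B5->E, B6->S, B4->T, B7->T
collecting distinct outcomes: B1=T, B2=F, B4=T, B5=E, B6=S, B7=T
Answer: B1=T, B2=F, B4=T, B5=E, B6=S, B7=T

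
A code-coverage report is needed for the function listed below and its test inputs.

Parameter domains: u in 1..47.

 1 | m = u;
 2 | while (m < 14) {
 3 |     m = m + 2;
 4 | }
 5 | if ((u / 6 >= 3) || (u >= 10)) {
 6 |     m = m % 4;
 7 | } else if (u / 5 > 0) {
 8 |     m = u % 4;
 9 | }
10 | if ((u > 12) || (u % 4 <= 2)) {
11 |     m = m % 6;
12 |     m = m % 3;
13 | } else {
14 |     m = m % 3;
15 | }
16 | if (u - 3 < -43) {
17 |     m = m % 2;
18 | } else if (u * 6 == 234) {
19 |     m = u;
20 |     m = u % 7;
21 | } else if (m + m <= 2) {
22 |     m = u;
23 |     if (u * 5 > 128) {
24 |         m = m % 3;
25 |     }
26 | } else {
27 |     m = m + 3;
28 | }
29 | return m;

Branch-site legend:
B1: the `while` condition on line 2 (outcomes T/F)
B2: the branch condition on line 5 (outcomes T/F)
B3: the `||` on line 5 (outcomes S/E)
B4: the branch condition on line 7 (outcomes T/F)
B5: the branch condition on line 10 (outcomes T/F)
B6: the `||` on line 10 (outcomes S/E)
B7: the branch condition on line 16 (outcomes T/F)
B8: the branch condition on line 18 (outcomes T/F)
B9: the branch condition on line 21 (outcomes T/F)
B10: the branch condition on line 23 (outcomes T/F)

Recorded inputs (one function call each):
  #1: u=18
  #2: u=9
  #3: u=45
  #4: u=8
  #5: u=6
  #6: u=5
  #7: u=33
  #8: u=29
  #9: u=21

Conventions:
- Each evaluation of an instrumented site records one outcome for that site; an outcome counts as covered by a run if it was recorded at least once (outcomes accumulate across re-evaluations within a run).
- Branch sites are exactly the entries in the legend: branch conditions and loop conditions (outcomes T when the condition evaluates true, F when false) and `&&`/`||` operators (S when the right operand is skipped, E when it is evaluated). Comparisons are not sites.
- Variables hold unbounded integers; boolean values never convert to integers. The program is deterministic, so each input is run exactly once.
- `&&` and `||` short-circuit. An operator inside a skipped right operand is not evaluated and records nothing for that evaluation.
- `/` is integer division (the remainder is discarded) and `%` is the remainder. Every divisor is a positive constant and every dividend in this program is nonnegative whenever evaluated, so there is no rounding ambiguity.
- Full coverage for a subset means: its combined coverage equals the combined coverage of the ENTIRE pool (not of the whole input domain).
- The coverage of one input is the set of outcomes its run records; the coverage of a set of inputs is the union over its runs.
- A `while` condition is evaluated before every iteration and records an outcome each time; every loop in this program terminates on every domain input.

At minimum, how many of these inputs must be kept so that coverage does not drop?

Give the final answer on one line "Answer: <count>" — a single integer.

input #1 (u=18): covers B1=F, B2=T, B3=S, B5=T, B6=S, B7=F, B8=F, B9=F
input #2 (u=9): covers B1=T, B1=F, B2=F, B3=E, B4=T, B5=T, B6=E, B7=F, B8=F, B9=T, B10=F
input #3 (u=45): covers B1=F, B2=T, B3=S, B5=T, B6=S, B7=F, B8=F, B9=T, B10=T
input #4 (u=8): covers B1=T, B1=F, B2=F, B3=E, B4=T, B5=T, B6=E, B7=F, B8=F, B9=T, B10=F
input #5 (u=6): covers B1=T, B1=F, B2=F, B3=E, B4=T, B5=T, B6=E, B7=F, B8=F, B9=F
input #6 (u=5): covers B1=T, B1=F, B2=F, B3=E, B4=T, B5=T, B6=E, B7=F, B8=F, B9=T, B10=F
input #7 (u=33): covers B1=F, B2=T, B3=S, B5=T, B6=S, B7=F, B8=F, B9=T, B10=T
input #8 (u=29): covers B1=F, B2=T, B3=S, B5=T, B6=S, B7=F, B8=F, B9=T, B10=T
input #9 (u=21): covers B1=F, B2=T, B3=S, B5=T, B6=S, B7=F, B8=F, B9=T, B10=F
the full pool covers 16 outcomes: B1=T, B1=F, B2=T, B2=F, B3=S, B3=E, B4=T, B5=T, B6=S, B6=E, B7=F, B8=F, B9=T, B9=F, B10=T, B10=F
no size-1 subset reaches all 16 outcomes (best union: 11/16)
no size-2 subset reaches all 16 outcomes (best union: 15/16)
at size 3, {1, 2, 3} reaches all 16 outcomes; every lexicographically earlier size-3 subset fails

Answer: 3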